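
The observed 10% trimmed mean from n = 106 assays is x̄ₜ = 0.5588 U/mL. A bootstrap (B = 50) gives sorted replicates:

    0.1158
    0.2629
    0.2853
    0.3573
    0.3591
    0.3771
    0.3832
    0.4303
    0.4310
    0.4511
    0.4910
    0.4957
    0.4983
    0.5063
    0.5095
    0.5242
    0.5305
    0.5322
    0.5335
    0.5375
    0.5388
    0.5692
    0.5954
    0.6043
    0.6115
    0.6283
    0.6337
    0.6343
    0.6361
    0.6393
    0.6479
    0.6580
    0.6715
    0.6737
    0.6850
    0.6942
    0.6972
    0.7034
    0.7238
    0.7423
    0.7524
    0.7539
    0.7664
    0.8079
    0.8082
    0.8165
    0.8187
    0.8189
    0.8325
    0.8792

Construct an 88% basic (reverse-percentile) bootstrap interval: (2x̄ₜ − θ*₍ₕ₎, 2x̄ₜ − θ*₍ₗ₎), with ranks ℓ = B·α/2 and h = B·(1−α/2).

Percentile endpoints at ranks 3 and 47: θ*₍3₎ = 0.2853, θ*₍47₎ = 0.8187.
Basic interval reflects these around x̄ₜ:
  lower = 2 × 0.5588 − 0.8187 = 0.2989
  upper = 2 × 0.5588 − 0.2853 = 0.8323

(0.2989, 0.8323)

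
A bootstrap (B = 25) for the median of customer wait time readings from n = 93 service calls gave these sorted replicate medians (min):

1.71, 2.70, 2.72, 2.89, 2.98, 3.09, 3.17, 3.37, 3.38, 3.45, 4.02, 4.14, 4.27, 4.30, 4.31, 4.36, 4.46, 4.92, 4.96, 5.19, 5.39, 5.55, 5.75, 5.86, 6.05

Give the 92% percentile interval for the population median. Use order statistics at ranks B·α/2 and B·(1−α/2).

(1.71, 5.86)

α = 0.08; lower rank = 25 × 0.040 = 1; upper rank = 25 × 0.960 = 24.
The 1st smallest replicate is 1.71; the 24th is 5.86.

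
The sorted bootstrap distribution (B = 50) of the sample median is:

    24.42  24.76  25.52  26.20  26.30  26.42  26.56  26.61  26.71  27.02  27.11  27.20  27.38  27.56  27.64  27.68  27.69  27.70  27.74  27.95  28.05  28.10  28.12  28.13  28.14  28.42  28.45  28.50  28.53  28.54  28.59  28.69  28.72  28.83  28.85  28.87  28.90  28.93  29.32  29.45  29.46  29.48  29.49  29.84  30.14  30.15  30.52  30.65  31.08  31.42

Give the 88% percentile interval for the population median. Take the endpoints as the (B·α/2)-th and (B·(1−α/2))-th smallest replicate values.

(25.52, 30.52)

α = 0.12; lower rank = 50 × 0.060 = 3; upper rank = 50 × 0.940 = 47.
The 3rd smallest replicate is 25.52; the 47th is 30.52.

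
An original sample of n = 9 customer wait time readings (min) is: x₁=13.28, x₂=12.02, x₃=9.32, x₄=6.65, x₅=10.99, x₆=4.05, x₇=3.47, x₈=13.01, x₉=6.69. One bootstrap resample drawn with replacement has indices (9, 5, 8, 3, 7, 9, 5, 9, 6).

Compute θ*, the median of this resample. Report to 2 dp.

θ* = 6.69

Resample values: 6.69, 10.99, 13.01, 9.32, 3.47, 6.69, 10.99, 6.69, 4.05.
Sorted: 3.47, 4.05, 6.69, 6.69, 6.69, 9.32, 10.99, 10.99, 13.01
Median = middle value = 6.69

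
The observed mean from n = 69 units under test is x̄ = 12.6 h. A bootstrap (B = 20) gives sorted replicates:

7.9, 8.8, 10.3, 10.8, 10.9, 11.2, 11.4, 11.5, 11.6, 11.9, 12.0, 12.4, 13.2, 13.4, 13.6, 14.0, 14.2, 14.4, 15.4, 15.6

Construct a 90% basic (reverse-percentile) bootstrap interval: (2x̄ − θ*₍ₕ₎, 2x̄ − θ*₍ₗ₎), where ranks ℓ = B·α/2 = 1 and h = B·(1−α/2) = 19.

Percentile endpoints at ranks 1 and 19: θ*₍1₎ = 7.9, θ*₍19₎ = 15.4.
Basic interval reflects these around x̄:
  lower = 2 × 12.6 − 15.4 = 9.8
  upper = 2 × 12.6 − 7.9 = 17.3

(9.8, 17.3)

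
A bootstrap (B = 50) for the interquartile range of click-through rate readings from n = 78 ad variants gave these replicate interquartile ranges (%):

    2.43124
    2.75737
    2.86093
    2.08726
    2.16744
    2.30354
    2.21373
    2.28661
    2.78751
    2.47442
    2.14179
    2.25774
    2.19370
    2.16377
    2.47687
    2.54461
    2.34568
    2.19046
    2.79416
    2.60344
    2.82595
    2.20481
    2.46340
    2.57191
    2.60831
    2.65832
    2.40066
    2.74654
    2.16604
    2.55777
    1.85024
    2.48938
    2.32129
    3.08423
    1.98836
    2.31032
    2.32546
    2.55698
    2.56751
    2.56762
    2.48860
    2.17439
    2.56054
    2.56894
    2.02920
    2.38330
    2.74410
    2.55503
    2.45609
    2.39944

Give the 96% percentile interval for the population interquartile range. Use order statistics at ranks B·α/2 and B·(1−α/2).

(1.85024, 2.86093)

Sorted replicates: 1.85024, 1.98836, 2.02920, 2.08726, 2.14179, 2.16377, 2.16604, 2.16744, 2.17439, 2.19046, 2.19370, 2.20481, 2.21373, 2.25774, 2.28661, 2.30354, 2.31032, 2.32129, 2.32546, 2.34568, 2.38330, 2.39944, 2.40066, 2.43124, 2.45609, 2.46340, 2.47442, 2.47687, 2.48860, 2.48938, 2.54461, 2.55503, 2.55698, 2.55777, 2.56054, 2.56751, 2.56762, 2.56894, 2.57191, 2.60344, 2.60831, 2.65832, 2.74410, 2.74654, 2.75737, 2.78751, 2.79416, 2.82595, 2.86093, 3.08423
α = 0.04; lower rank = 50 × 0.020 = 1; upper rank = 50 × 0.980 = 49.
The 1st smallest replicate is 1.85024; the 49th is 2.86093.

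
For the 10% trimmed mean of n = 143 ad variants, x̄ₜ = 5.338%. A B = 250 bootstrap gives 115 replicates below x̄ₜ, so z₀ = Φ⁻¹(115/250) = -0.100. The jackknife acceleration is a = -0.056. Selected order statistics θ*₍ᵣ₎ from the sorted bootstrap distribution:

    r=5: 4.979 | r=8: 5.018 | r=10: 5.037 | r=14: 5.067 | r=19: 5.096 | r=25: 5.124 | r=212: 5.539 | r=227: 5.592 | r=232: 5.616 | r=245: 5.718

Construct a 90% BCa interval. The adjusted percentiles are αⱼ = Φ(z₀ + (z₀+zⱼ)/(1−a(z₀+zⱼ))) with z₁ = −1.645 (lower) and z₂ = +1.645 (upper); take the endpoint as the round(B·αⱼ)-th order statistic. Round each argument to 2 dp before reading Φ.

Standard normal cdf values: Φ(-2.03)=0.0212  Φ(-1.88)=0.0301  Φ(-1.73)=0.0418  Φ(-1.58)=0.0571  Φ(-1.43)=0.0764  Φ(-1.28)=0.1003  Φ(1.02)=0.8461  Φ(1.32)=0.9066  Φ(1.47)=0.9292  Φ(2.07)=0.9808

(4.979, 5.592)

Lower: z₀ + z₁ = -0.100 + (-1.645) = -1.745; 1 − a(z₀+z₁) = 1 − (-0.056)(-1.745) = 0.9023; argument = -0.100 + (-1.745)/0.9023 = -2.0340 → -2.03.
α₁ = Φ(-2.03) = 0.0212; rank = round(250 × 0.0212) = 5; θ*₍5₎ = 4.979.
Upper: z₀ + z₂ = 1.545; 1 − a(z₀+z₂) = 1.0865; argument = 1.3220 → 1.32; α₂ = 0.9066; rank = 227; θ*₍227₎ = 5.592.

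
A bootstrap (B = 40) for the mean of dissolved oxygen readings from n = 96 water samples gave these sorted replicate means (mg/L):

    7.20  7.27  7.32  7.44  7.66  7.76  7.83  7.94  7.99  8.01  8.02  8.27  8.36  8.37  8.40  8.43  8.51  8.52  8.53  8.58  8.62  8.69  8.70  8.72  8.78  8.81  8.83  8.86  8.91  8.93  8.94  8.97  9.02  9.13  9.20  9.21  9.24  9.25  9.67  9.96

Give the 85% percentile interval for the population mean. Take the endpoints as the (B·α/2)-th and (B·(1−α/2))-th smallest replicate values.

α = 0.15; lower rank = 40 × 0.075 = 3; upper rank = 40 × 0.925 = 37.
The 3rd smallest replicate is 7.32; the 37th is 9.24.

(7.32, 9.24)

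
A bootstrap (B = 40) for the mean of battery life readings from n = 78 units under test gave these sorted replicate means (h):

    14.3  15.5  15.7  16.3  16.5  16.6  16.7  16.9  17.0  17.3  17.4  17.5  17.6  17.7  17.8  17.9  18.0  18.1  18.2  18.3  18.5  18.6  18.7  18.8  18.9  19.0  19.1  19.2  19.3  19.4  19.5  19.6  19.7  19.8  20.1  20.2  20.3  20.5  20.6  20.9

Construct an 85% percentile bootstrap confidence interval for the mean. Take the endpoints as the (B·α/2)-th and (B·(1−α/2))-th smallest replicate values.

α = 0.15; lower rank = 40 × 0.075 = 3; upper rank = 40 × 0.925 = 37.
The 3rd smallest replicate is 15.7; the 37th is 20.3.

(15.7, 20.3)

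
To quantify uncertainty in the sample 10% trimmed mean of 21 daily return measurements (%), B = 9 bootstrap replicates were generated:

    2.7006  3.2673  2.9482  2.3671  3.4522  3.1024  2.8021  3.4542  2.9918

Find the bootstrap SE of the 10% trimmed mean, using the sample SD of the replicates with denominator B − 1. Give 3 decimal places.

SE* = 0.358

Bootstrap SE is the standard deviation of the 9 replicate 10% trimmed means.
Mean of replicates: (2.7006 + 3.2673 + 2.9482 + 2.3671 + 3.4522 + 3.1024 + 2.8021 + 3.4542 + 2.9918) / 9 = 27.08590 / 9 = 3.00954
Sum of squared deviations: (−0.30894)² + (+0.25776)² + (−0.06134)² + (−0.64244)² + (+0.44266)² + (+0.09286)² + (−0.20744)² + (+0.44466)² + (−0.01774)² = 1.02402
Variance = 1.02402 / 8 = 0.12800
SE* = √0.12800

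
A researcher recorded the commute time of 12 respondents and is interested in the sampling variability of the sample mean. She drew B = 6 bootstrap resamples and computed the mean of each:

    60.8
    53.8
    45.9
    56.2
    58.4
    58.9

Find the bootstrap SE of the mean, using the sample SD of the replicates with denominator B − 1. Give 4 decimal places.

SE* = 5.3560

Bootstrap SE is the standard deviation of the 6 replicate means.
Mean of replicates: (60.8 + 53.8 + 45.9 + 56.2 + 58.4 + 58.9) / 6 = 334.00000 / 6 = 55.66667
Sum of squared deviations: (+5.13333)² + (−1.86667)² + (−9.76667)² + (+0.53333)² + (+2.73333)² + (+3.23333)² = 143.43333
Variance = 143.43333 / 5 = 28.68667
SE* = √28.68667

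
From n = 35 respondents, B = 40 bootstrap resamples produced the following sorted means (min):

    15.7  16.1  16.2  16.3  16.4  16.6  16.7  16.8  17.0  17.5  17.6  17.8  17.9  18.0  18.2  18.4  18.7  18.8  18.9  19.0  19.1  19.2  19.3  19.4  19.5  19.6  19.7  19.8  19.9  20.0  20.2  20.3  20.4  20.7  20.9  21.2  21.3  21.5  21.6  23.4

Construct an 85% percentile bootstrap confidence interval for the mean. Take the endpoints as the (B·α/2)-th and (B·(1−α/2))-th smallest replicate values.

α = 0.15; lower rank = 40 × 0.075 = 3; upper rank = 40 × 0.925 = 37.
The 3rd smallest replicate is 16.2; the 37th is 21.3.

(16.2, 21.3)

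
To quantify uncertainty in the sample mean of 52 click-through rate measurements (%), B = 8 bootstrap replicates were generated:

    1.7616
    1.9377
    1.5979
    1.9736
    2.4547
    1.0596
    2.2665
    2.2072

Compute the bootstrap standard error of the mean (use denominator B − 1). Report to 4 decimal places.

Bootstrap SE is the standard deviation of the 8 replicate means.
Mean of replicates: (1.7616 + 1.9377 + 1.5979 + 1.9736 + 2.4547 + 1.0596 + 2.2665 + 2.2072) / 8 = 15.25880 / 8 = 1.90735
Sum of squared deviations: (−0.14575)² + (+0.03035)² + (−0.30945)² + (+0.06625)² + (+0.54735)² + (−0.84775)² + (+0.35915)² + (+0.29985)² = 1.35948
Variance = 1.35948 / 7 = 0.19421
SE* = √0.19421

SE* = 0.4407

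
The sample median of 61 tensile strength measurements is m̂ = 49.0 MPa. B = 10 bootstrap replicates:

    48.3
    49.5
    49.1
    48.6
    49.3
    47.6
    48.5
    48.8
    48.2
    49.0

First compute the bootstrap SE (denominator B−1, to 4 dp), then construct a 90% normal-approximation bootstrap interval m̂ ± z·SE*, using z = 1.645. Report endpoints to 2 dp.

(48.06, 49.94)

Mean of replicates = 48.6900; sum of squared deviations = 2.9290; SE* = √(2.9290/9) = 0.5705
Margin = 1.645 × 0.5705 = 0.938
Interval: 49.0 ± 0.938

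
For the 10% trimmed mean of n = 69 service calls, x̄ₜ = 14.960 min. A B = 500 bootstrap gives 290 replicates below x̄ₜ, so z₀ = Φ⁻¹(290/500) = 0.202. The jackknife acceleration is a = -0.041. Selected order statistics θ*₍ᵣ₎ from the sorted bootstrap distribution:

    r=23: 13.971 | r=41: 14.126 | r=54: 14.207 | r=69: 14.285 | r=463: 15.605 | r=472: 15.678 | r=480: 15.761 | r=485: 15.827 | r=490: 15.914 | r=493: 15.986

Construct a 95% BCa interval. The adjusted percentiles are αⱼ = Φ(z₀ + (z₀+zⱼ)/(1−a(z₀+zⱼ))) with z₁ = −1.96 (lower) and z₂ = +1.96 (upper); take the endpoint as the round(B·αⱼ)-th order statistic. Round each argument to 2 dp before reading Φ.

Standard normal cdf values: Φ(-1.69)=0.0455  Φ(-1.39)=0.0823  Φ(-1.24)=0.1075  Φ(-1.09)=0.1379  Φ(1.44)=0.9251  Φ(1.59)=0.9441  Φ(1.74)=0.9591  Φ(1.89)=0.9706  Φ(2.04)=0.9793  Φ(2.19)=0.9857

(13.971, 15.986)

Lower: z₀ + z₁ = 0.202 + (-1.960) = -1.758; 1 − a(z₀+z₁) = 1 − (-0.041)(-1.758) = 0.9279; argument = 0.202 + (-1.758)/0.9279 = -1.6926 → -1.69.
α₁ = Φ(-1.69) = 0.0455; rank = round(500 × 0.0455) = 23; θ*₍23₎ = 13.971.
Upper: z₀ + z₂ = 2.162; 1 − a(z₀+z₂) = 1.0886; argument = 2.1880 → 2.19; α₂ = 0.9857; rank = 493; θ*₍493₎ = 15.986.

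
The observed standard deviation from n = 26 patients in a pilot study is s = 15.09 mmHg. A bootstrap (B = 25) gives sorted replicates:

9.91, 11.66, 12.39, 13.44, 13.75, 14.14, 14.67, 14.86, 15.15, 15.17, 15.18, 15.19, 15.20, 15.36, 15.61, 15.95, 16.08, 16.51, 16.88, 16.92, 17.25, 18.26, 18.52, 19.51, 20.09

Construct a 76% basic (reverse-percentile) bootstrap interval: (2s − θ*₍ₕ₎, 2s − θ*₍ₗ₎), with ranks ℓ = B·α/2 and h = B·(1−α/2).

Percentile endpoints at ranks 3 and 22: θ*₍3₎ = 12.39, θ*₍22₎ = 18.26.
Basic interval reflects these around s:
  lower = 2 × 15.09 − 18.26 = 11.92
  upper = 2 × 15.09 − 12.39 = 17.79

(11.92, 17.79)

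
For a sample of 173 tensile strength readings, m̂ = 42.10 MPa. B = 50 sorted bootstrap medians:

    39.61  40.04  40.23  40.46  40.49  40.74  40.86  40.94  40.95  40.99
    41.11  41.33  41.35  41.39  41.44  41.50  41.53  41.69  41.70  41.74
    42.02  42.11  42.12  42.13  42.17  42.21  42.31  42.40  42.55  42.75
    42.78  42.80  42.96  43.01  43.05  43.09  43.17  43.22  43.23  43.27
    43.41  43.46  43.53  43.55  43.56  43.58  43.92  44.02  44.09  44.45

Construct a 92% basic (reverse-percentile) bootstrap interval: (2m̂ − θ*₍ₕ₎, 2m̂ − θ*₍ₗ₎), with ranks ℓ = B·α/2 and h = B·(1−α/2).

Percentile endpoints at ranks 2 and 48: θ*₍2₎ = 40.04, θ*₍48₎ = 44.02.
Basic interval reflects these around m̂:
  lower = 2 × 42.10 − 44.02 = 40.18
  upper = 2 × 42.10 − 40.04 = 44.16

(40.18, 44.16)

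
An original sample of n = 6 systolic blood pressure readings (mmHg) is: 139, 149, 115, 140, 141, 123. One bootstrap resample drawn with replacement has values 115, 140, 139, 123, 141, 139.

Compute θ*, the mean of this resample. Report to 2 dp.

θ* = 132.83

Mean = (115 + 140 + 139 + 123 + 141 + 139) / 6 = 797.0 / 6 = 132.83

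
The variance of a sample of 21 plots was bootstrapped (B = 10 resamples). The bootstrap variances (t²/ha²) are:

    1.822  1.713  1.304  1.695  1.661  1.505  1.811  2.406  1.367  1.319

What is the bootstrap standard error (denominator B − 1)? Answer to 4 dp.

Bootstrap SE is the standard deviation of the 10 replicate variances.
Mean of replicates: (1.822 + 1.713 + 1.304 + 1.695 + 1.661 + 1.505 + 1.811 + 2.406 + 1.367 + 1.319) / 10 = 16.60300 / 10 = 1.66030
Sum of squared deviations: (+0.16170)² + (+0.05270)² + (−0.35630)² + (+0.03470)² + (+0.00070)² + (−0.15530)² + (+0.15070)² + (+0.74570)² + (−0.29330)² + (−0.34130)² = 0.96249
Variance = 0.96249 / 9 = 0.10694
SE* = √0.10694

SE* = 0.3270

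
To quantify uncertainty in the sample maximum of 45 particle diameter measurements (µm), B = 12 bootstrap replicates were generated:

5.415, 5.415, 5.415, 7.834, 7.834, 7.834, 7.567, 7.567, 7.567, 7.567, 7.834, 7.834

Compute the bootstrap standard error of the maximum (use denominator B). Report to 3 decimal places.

SE* = 1.003

Bootstrap SE is the standard deviation of the 12 replicate maximums.
Mean of replicates: (5.415 + 5.415 + 5.415 + 7.834 + 7.834 + 7.834 + 7.567 + 7.567 + 7.567 + 7.567 + 7.834 + 7.834) / 12 = 85.6830 / 12 = 7.1402
Sum of squared deviations: (−1.7252)² + (−1.7252)² + (−1.7252)² + (+0.6938)² + (+0.6938)² + (+0.6938)² + (+0.4268)² + (+0.4268)² + (+0.4268)² + (+0.4268)² + (+0.6938)² + (+0.6938)² = 12.0644
Variance = 12.0644 / 12 = 1.0054
SE* = √1.0054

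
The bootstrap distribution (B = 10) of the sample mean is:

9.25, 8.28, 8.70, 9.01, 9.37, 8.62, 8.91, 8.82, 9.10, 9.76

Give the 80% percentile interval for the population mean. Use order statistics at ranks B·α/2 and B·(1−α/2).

Sorted replicates: 8.28, 8.62, 8.70, 8.82, 8.91, 9.01, 9.10, 9.25, 9.37, 9.76
α = 0.20; lower rank = 10 × 0.100 = 1; upper rank = 10 × 0.900 = 9.
The 1st smallest replicate is 8.28; the 9th is 9.37.

(8.28, 9.37)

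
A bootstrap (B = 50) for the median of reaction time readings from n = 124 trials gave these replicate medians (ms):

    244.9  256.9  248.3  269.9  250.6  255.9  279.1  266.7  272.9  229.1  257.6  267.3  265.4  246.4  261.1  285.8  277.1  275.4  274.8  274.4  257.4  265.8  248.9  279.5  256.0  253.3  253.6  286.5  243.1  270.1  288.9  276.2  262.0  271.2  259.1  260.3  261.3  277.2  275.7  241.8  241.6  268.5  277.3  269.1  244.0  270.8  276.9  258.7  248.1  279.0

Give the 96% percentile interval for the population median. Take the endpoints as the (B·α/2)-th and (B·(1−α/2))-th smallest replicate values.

(229.1, 286.5)

Sorted replicates: 229.1, 241.6, 241.8, 243.1, 244.0, 244.9, 246.4, 248.1, 248.3, 248.9, 250.6, 253.3, 253.6, 255.9, 256.0, 256.9, 257.4, 257.6, 258.7, 259.1, 260.3, 261.1, 261.3, 262.0, 265.4, 265.8, 266.7, 267.3, 268.5, 269.1, 269.9, 270.1, 270.8, 271.2, 272.9, 274.4, 274.8, 275.4, 275.7, 276.2, 276.9, 277.1, 277.2, 277.3, 279.0, 279.1, 279.5, 285.8, 286.5, 288.9
α = 0.04; lower rank = 50 × 0.020 = 1; upper rank = 50 × 0.980 = 49.
The 1st smallest replicate is 229.1; the 49th is 286.5.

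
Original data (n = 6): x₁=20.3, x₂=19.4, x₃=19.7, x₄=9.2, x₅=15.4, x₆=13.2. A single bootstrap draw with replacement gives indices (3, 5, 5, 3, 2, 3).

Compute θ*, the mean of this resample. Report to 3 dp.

Resample values: 19.7, 15.4, 15.4, 19.7, 19.4, 19.7.
Mean = (19.7 + 15.4 + 15.4 + 19.7 + 19.4 + 19.7) / 6 = 109.30 / 6 = 18.217

θ* = 18.217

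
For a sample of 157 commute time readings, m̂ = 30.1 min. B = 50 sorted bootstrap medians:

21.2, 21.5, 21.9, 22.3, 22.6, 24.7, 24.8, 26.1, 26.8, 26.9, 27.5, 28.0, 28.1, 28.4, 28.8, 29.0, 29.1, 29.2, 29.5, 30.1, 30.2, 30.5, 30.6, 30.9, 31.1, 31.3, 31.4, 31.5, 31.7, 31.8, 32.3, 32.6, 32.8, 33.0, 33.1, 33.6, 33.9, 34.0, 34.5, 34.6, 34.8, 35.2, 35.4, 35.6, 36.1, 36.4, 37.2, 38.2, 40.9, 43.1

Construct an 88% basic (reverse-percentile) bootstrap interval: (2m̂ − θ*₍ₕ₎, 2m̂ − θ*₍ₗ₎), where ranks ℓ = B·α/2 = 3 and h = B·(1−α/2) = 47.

Percentile endpoints at ranks 3 and 47: θ*₍3₎ = 21.9, θ*₍47₎ = 37.2.
Basic interval reflects these around m̂:
  lower = 2 × 30.1 − 37.2 = 23.0
  upper = 2 × 30.1 − 21.9 = 38.3

(23.0, 38.3)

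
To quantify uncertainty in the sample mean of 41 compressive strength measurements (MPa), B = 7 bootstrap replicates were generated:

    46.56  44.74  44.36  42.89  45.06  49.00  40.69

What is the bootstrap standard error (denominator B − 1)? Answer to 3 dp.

SE* = 2.631

Bootstrap SE is the standard deviation of the 7 replicate means.
Mean of replicates: (46.56 + 44.74 + 44.36 + 42.89 + 45.06 + 49.00 + 40.69) / 7 = 313.3000 / 7 = 44.7571
Sum of squared deviations: (+1.8029)² + (−0.0171)² + (−0.3971)² + (−1.8671)² + (+0.3029)² + (+4.2429)² + (−4.0671)² = 41.5297
Variance = 41.5297 / 6 = 6.9216
SE* = √6.9216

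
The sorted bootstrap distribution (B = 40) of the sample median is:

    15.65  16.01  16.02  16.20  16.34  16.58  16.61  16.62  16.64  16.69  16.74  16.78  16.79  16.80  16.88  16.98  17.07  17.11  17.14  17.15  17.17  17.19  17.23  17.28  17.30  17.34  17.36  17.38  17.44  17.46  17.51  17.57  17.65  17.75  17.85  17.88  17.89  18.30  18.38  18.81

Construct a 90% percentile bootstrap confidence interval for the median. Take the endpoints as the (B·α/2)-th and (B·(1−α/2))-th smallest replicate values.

α = 0.10; lower rank = 40 × 0.050 = 2; upper rank = 40 × 0.950 = 38.
The 2nd smallest replicate is 16.01; the 38th is 18.30.

(16.01, 18.30)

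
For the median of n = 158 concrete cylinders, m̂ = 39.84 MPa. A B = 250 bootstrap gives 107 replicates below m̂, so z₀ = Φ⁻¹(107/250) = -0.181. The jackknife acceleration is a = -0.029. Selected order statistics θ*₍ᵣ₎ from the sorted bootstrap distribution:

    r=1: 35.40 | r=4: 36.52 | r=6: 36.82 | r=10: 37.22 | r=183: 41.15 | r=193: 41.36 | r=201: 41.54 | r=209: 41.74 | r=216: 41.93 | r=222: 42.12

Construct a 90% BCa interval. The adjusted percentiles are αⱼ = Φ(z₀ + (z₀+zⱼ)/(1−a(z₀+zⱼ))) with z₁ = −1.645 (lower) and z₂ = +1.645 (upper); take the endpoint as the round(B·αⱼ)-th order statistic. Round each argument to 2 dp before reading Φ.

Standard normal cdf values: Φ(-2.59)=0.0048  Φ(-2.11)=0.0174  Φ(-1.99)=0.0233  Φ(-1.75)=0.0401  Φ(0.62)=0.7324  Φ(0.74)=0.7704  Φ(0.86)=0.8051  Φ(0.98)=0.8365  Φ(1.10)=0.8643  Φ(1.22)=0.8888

Lower: z₀ + z₁ = -0.181 + (-1.645) = -1.826; 1 − a(z₀+z₁) = 1 − (-0.029)(-1.826) = 0.9470; argument = -0.181 + (-1.826)/0.9470 = -2.1091 → -2.11.
α₁ = Φ(-2.11) = 0.0174; rank = round(250 × 0.0174) = 4; θ*₍4₎ = 36.52.
Upper: z₀ + z₂ = 1.464; 1 − a(z₀+z₂) = 1.0425; argument = 1.2234 → 1.22; α₂ = 0.8888; rank = 222; θ*₍222₎ = 42.12.

(36.52, 42.12)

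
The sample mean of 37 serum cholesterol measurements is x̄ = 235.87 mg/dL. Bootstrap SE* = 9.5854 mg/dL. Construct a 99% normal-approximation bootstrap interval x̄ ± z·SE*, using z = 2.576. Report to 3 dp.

(211.178, 260.562)

Margin = 2.576 × 9.5854 = 24.6920
Interval: 235.87 ± 24.6920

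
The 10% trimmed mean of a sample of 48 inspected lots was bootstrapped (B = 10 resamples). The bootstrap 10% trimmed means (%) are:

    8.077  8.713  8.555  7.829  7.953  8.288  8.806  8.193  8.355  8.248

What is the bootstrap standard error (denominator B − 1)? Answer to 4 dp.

Bootstrap SE is the standard deviation of the 10 replicate 10% trimmed means.
Mean of replicates: (8.077 + 8.713 + 8.555 + 7.829 + 7.953 + 8.288 + 8.806 + 8.193 + 8.355 + 8.248) / 10 = 83.01700 / 10 = 8.30170
Sum of squared deviations: (−0.22470)² + (+0.41130)² + (+0.25330)² + (−0.47270)² + (−0.34870)² + (−0.01370)² + (+0.50430)² + (−0.10870)² + (+0.05330)² + (−0.05370)² = 0.90090
Variance = 0.90090 / 9 = 0.10010
SE* = √0.10010

SE* = 0.3164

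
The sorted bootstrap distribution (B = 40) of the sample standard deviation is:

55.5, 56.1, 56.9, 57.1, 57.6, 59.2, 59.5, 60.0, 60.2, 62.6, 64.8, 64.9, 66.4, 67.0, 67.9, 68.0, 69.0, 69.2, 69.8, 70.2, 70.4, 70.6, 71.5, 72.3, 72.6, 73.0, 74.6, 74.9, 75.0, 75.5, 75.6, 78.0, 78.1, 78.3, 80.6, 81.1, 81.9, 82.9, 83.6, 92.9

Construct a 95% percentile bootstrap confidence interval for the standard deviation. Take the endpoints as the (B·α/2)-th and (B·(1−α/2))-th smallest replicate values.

(55.5, 83.6)

α = 0.05; lower rank = 40 × 0.025 = 1; upper rank = 40 × 0.975 = 39.
The 1st smallest replicate is 55.5; the 39th is 83.6.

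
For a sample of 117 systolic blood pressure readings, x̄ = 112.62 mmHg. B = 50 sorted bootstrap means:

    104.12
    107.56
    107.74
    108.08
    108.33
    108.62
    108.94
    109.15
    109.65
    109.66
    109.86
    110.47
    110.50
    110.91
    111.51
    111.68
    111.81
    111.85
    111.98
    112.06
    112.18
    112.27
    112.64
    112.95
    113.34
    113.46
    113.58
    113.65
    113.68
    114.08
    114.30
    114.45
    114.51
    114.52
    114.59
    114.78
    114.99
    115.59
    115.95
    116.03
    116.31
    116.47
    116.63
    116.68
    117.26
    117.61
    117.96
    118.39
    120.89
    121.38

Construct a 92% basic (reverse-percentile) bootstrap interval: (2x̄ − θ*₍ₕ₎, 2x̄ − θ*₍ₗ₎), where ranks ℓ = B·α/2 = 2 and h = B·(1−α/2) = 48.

Percentile endpoints at ranks 2 and 48: θ*₍2₎ = 107.56, θ*₍48₎ = 118.39.
Basic interval reflects these around x̄:
  lower = 2 × 112.62 − 118.39 = 106.85
  upper = 2 × 112.62 − 107.56 = 117.68

(106.85, 117.68)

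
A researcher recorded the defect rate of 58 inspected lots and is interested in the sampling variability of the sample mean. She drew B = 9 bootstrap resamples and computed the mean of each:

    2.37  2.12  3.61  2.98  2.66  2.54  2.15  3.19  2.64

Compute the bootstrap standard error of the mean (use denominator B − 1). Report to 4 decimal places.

SE* = 0.4905

Bootstrap SE is the standard deviation of the 9 replicate means.
Mean of replicates: (2.37 + 2.12 + 3.61 + 2.98 + 2.66 + 2.54 + 2.15 + 3.19 + 2.64) / 9 = 24.26000 / 9 = 2.69556
Sum of squared deviations: (−0.32556)² + (−0.57556)² + (+0.91444)² + (+0.28444)² + (−0.03556)² + (−0.15556)² + (−0.54556)² + (+0.49444)² + (−0.05556)² = 1.92502
Variance = 1.92502 / 8 = 0.24063
SE* = √0.24063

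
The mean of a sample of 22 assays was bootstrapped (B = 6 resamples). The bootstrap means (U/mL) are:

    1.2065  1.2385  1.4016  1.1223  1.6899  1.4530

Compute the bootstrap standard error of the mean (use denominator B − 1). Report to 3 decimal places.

Bootstrap SE is the standard deviation of the 6 replicate means.
Mean of replicates: (1.2065 + 1.2385 + 1.4016 + 1.1223 + 1.6899 + 1.4530) / 6 = 8.11180 / 6 = 1.35197
Sum of squared deviations: (−0.14547)² + (−0.11347)² + (+0.04963)² + (−0.22967)² + (+0.33793)² + (+0.10103)² = 0.21365
Variance = 0.21365 / 5 = 0.04273
SE* = √0.04273

SE* = 0.207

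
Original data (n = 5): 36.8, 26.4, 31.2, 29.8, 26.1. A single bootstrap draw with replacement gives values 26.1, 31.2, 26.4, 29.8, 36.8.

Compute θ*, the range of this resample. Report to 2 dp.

Range = 36.8 − 26.1 = 10.70

θ* = 10.70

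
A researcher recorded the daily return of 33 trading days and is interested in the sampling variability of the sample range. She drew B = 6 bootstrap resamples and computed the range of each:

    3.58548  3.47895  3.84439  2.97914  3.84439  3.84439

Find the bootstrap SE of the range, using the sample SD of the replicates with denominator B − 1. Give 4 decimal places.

SE* = 0.3404

Bootstrap SE is the standard deviation of the 6 replicate ranges.
Mean of replicates: (3.58548 + 3.47895 + 3.84439 + 2.97914 + 3.84439 + 3.84439) / 6 = 21.576740 / 6 = 3.596123
Sum of squared deviations: (−0.010643)² + (−0.117173)² + (+0.248267)² + (−0.616983)² + (+0.248267)² + (+0.248267)² = 0.579420
Variance = 0.579420 / 5 = 0.115884
SE* = √0.115884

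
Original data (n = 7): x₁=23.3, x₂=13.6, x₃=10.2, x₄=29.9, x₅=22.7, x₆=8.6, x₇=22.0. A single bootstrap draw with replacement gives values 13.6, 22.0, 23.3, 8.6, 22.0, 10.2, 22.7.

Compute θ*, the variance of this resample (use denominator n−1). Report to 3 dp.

Mean = 17.4857; sum of squared deviations = 248.8886
s² = 248.8886 / 6 = 41.4814

θ* = 41.481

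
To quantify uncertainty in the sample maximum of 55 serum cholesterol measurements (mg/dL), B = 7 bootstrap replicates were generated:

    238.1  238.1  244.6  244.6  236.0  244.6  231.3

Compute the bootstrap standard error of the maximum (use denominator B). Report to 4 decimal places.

Bootstrap SE is the standard deviation of the 7 replicate maximums.
Mean of replicates: (238.1 + 238.1 + 244.6 + 244.6 + 236.0 + 244.6 + 231.3) / 7 = 1677.30000 / 7 = 239.61429
Sum of squared deviations: (−1.51429)² + (−1.51429)² + (+4.98571)² + (+4.98571)² + (−3.61429)² + (+4.98571)² + (−8.31429)² = 161.34857
Variance = 161.34857 / 7 = 23.04980
SE* = √23.04980

SE* = 4.8010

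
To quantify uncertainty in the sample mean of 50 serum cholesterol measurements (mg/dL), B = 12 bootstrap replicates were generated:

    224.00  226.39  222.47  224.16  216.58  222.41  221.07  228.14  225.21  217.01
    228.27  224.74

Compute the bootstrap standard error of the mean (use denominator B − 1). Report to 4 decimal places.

SE* = 3.7628

Bootstrap SE is the standard deviation of the 12 replicate means.
Mean of replicates: (224.00 + 226.39 + 222.47 + 224.16 + 216.58 + 222.41 + 221.07 + 228.14 + 225.21 + 217.01 + 228.27 + 224.74) / 12 = 2680.45000 / 12 = 223.37083
Sum of squared deviations: (+0.62917)² + (+3.01917)² + (−0.90083)² + (+0.78917)² + (−6.79083)² + (−0.96083)² + (−2.30083)² + (+4.76917)² + (+1.83917)² + (−6.36083)² + (+4.89917)² + (+1.36917)² = 155.74209
Variance = 155.74209 / 11 = 14.15837
SE* = √14.15837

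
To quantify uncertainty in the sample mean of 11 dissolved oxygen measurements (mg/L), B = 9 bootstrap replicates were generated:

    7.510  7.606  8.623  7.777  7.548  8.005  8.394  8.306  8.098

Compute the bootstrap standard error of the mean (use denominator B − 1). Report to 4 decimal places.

Bootstrap SE is the standard deviation of the 9 replicate means.
Mean of replicates: (7.510 + 7.606 + 8.623 + 7.777 + 7.548 + 8.005 + 8.394 + 8.306 + 8.098) / 9 = 71.86700 / 9 = 7.98522
Sum of squared deviations: (−0.47522)² + (−0.37922)² + (+0.63778)² + (−0.20822)² + (−0.43722)² + (+0.01978)² + (+0.40878)² + (+0.32078)² + (+0.11278)² = 1.29403
Variance = 1.29403 / 8 = 0.16175
SE* = √0.16175

SE* = 0.4022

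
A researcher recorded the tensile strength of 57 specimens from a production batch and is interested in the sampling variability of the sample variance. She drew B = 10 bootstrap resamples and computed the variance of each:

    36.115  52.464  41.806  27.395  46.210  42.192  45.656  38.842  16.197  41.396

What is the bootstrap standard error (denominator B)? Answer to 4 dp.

SE* = 9.8187

Bootstrap SE is the standard deviation of the 10 replicate variances.
Mean of replicates: (36.115 + 52.464 + 41.806 + 27.395 + 46.210 + 42.192 + 45.656 + 38.842 + 16.197 + 41.396) / 10 = 388.27300 / 10 = 38.82730
Sum of squared deviations: (−2.71230)² + (+13.63670)² + (+2.97870)² + (−11.43230)² + (+7.38270)² + (+3.36470)² + (+6.82870)² + (+0.01470)² + (−22.63030)² + (+2.56870)² = 964.07182
Variance = 964.07182 / 10 = 96.40718
SE* = √96.40718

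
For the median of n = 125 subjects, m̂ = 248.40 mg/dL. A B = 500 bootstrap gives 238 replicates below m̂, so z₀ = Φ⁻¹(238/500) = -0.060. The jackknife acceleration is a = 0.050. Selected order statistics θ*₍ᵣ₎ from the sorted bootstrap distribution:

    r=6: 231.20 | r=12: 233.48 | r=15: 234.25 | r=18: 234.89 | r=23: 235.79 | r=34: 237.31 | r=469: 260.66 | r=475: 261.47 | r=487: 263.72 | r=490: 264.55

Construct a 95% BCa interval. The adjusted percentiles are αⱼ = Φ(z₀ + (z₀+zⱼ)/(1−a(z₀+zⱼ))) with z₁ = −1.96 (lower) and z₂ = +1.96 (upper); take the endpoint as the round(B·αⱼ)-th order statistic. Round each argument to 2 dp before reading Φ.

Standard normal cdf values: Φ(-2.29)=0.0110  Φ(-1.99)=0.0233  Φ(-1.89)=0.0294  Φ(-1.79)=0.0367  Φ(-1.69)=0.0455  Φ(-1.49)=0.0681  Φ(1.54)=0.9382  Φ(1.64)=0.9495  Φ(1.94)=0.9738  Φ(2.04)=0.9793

Lower: z₀ + z₁ = -0.060 + (-1.960) = -2.020; 1 − a(z₀+z₁) = 1 − (0.050)(-2.020) = 1.1010; argument = -0.060 + (-2.020)/1.1010 = -1.8947 → -1.89.
α₁ = Φ(-1.89) = 0.0294; rank = round(500 × 0.0294) = 15; θ*₍15₎ = 234.25.
Upper: z₀ + z₂ = 1.900; 1 − a(z₀+z₂) = 0.9050; argument = 2.0394 → 2.04; α₂ = 0.9793; rank = 490; θ*₍490₎ = 264.55.

(234.25, 264.55)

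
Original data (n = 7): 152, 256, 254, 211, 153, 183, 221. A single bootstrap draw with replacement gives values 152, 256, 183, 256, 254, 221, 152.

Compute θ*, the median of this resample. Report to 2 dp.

Sorted: 152, 152, 183, 221, 254, 256, 256
Median = middle value = 221.00

θ* = 221.00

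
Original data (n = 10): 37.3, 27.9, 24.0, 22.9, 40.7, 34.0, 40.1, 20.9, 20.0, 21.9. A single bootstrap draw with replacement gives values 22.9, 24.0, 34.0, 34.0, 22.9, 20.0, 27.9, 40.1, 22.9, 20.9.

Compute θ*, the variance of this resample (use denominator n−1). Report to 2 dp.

Mean = 26.9600; sum of squared deviations = 416.0440
s² = 416.0440 / 9 = 46.2271

θ* = 46.23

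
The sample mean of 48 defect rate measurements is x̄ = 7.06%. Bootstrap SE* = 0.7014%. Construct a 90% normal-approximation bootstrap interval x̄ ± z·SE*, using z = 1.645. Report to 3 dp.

(5.906, 8.214)

Margin = 1.645 × 0.7014 = 1.1538
Interval: 7.06 ± 1.1538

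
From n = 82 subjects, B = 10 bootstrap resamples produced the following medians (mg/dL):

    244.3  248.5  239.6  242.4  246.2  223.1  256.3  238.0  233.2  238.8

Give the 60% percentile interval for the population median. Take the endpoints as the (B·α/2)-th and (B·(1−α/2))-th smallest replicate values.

(233.2, 246.2)

Sorted replicates: 223.1, 233.2, 238.0, 238.8, 239.6, 242.4, 244.3, 246.2, 248.5, 256.3
α = 0.40; lower rank = 10 × 0.200 = 2; upper rank = 10 × 0.800 = 8.
The 2nd smallest replicate is 233.2; the 8th is 246.2.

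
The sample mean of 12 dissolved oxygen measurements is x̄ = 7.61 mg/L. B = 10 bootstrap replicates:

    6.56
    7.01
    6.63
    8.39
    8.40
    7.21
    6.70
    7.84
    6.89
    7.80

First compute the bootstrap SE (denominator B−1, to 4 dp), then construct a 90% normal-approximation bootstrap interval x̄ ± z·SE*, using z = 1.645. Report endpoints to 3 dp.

(6.442, 8.778)

Mean of replicates = 7.3430; sum of squared deviations = 4.5380; SE* = √(4.5380/9) = 0.7101
Margin = 1.645 × 0.7101 = 1.1681
Interval: 7.61 ± 1.1681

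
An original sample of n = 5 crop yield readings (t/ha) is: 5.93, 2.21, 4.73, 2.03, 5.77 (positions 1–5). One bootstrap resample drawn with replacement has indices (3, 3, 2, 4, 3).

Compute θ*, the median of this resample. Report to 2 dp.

θ* = 4.73

Resample values: 4.73, 4.73, 2.21, 2.03, 4.73.
Sorted: 2.03, 2.21, 4.73, 4.73, 4.73
Median = middle value = 4.73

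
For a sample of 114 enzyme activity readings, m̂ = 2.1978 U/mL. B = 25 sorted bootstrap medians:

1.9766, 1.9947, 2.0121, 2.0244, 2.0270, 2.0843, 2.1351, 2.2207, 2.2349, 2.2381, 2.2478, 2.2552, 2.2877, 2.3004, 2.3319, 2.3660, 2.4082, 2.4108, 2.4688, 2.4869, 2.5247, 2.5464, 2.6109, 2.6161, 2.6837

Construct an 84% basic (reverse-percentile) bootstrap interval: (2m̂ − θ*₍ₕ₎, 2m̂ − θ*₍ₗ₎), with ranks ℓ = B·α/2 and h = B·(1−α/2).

Percentile endpoints at ranks 2 and 23: θ*₍2₎ = 1.9947, θ*₍23₎ = 2.6109.
Basic interval reflects these around m̂:
  lower = 2 × 2.1978 − 2.6109 = 1.7847
  upper = 2 × 2.1978 − 1.9947 = 2.4009

(1.7847, 2.4009)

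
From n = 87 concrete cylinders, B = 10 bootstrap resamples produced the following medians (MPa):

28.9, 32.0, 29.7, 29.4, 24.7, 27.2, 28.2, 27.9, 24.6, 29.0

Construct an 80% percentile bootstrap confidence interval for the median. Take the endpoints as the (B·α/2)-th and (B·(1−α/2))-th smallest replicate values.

Sorted replicates: 24.6, 24.7, 27.2, 27.9, 28.2, 28.9, 29.0, 29.4, 29.7, 32.0
α = 0.20; lower rank = 10 × 0.100 = 1; upper rank = 10 × 0.900 = 9.
The 1st smallest replicate is 24.6; the 9th is 29.7.

(24.6, 29.7)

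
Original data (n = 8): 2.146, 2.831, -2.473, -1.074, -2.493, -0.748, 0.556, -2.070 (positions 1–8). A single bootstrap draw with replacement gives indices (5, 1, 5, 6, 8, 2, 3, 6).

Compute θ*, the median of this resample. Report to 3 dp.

θ* = -1.409

Resample values: -2.493, 2.146, -2.493, -0.748, -2.070, 2.831, -2.473, -0.748.
Sorted: -2.493, -2.493, -2.473, -2.070, -0.748, -0.748, 2.146, 2.831
Median = average of the two middle values = -1.409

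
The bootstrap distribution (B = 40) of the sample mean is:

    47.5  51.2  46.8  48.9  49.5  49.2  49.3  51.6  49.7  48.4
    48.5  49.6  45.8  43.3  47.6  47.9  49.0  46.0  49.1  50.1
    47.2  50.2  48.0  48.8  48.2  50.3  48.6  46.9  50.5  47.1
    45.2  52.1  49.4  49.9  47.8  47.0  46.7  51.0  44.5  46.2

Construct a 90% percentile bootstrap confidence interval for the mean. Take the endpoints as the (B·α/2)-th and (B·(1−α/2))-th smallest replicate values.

(44.5, 51.2)

Sorted replicates: 43.3, 44.5, 45.2, 45.8, 46.0, 46.2, 46.7, 46.8, 46.9, 47.0, 47.1, 47.2, 47.5, 47.6, 47.8, 47.9, 48.0, 48.2, 48.4, 48.5, 48.6, 48.8, 48.9, 49.0, 49.1, 49.2, 49.3, 49.4, 49.5, 49.6, 49.7, 49.9, 50.1, 50.2, 50.3, 50.5, 51.0, 51.2, 51.6, 52.1
α = 0.10; lower rank = 40 × 0.050 = 2; upper rank = 40 × 0.950 = 38.
The 2nd smallest replicate is 44.5; the 38th is 51.2.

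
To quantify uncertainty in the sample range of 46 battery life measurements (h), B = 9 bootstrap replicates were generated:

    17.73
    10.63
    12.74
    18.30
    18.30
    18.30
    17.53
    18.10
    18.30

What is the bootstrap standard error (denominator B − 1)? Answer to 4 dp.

Bootstrap SE is the standard deviation of the 9 replicate ranges.
Mean of replicates: (17.73 + 10.63 + 12.74 + 18.30 + 18.30 + 18.30 + 17.53 + 18.10 + 18.30) / 9 = 149.93000 / 9 = 16.65889
Sum of squared deviations: (+1.07111)² + (−6.02889)² + (−3.91889)² + (+1.64111)² + (+1.64111)² + (+1.64111)² + (+0.87111)² + (+1.44111)² + (+1.64111)² = 66.46109
Variance = 66.46109 / 8 = 8.30764
SE* = √8.30764

SE* = 2.8823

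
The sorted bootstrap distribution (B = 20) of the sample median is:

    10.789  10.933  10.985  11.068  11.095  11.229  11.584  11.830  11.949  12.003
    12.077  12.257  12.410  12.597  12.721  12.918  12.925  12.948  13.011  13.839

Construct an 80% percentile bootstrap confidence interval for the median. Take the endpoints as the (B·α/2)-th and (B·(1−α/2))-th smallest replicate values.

α = 0.20; lower rank = 20 × 0.100 = 2; upper rank = 20 × 0.900 = 18.
The 2nd smallest replicate is 10.933; the 18th is 12.948.

(10.933, 12.948)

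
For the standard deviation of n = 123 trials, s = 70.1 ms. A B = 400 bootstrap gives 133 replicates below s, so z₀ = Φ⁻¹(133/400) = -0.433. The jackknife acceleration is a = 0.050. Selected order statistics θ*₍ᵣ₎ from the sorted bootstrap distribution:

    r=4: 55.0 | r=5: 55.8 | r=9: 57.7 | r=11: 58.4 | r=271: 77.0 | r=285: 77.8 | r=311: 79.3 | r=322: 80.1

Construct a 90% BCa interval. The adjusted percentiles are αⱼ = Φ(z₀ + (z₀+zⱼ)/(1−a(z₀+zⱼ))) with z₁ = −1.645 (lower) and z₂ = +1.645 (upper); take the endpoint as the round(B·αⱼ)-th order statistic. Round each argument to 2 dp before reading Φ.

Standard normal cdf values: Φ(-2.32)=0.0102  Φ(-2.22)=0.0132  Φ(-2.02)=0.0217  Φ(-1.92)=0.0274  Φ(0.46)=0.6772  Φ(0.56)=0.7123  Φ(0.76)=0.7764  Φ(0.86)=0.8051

Lower: z₀ + z₁ = -0.433 + (-1.645) = -2.078; 1 − a(z₀+z₁) = 1 − (0.050)(-2.078) = 1.1039; argument = -0.433 + (-2.078)/1.1039 = -2.3154 → -2.32.
α₁ = Φ(-2.32) = 0.0102; rank = round(400 × 0.0102) = 4; θ*₍4₎ = 55.0.
Upper: z₀ + z₂ = 1.212; 1 − a(z₀+z₂) = 0.9394; argument = 0.8572 → 0.86; α₂ = 0.8051; rank = 322; θ*₍322₎ = 80.1.

(55.0, 80.1)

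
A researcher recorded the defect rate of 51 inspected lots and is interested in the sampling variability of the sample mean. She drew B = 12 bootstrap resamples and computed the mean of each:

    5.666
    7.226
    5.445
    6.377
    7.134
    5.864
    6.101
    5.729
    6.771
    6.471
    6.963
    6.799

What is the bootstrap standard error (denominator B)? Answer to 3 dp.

SE* = 0.585

Bootstrap SE is the standard deviation of the 12 replicate means.
Mean of replicates: (5.666 + 7.226 + 5.445 + 6.377 + 7.134 + 5.864 + 6.101 + 5.729 + 6.771 + 6.471 + 6.963 + 6.799) / 12 = 76.5460 / 12 = 6.3788
Sum of squared deviations: (−0.7128)² + (+0.8472)² + (−0.9338)² + (−0.0018)² + (+0.7552)² + (−0.5148)² + (−0.2778)² + (−0.6498)² + (+0.3922)² + (+0.0922)² + (+0.5842)² + (+0.4202)² = 4.1128
Variance = 4.1128 / 12 = 0.3427
SE* = √0.3427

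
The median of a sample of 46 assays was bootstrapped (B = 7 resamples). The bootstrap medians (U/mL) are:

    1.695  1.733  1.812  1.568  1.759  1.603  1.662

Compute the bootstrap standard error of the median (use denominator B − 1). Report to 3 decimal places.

SE* = 0.086

Bootstrap SE is the standard deviation of the 7 replicate medians.
Mean of replicates: (1.695 + 1.733 + 1.812 + 1.568 + 1.759 + 1.603 + 1.662) / 7 = 11.83200 / 7 = 1.69029
Sum of squared deviations: (+0.00471)² + (+0.04271)² + (+0.12171)² + (−0.12229)² + (+0.06871)² + (−0.08729)² + (−0.02829)² = 0.04476
Variance = 0.04476 / 6 = 0.00746
SE* = √0.00746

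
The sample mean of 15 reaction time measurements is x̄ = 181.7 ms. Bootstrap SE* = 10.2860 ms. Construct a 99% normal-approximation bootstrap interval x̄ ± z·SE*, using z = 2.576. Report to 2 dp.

(155.20, 208.20)

Margin = 2.576 × 10.2860 = 26.497
Interval: 181.7 ± 26.497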